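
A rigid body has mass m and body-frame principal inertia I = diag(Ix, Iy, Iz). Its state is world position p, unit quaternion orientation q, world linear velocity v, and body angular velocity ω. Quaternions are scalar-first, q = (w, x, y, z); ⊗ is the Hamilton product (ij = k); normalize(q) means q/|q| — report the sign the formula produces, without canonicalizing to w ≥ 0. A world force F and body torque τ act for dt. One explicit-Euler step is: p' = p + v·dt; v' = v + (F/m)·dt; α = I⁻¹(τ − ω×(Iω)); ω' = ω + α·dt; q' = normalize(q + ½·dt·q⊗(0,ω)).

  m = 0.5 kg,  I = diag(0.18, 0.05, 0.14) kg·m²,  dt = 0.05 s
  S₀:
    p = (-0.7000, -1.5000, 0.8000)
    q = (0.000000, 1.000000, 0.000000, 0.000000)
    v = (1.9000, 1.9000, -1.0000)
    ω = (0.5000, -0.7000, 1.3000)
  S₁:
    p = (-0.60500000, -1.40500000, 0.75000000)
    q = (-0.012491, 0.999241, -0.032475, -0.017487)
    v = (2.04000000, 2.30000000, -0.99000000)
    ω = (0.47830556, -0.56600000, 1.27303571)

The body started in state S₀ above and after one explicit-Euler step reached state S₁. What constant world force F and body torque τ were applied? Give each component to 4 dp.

v₁ − v₀ = (0.14000000, 0.40000000, 0.01000000)
applied force F = (1.4000, 4.0000, 0.1000)
ω₁ − ω₀ = (-0.02169444, 0.13400000, -0.02696429)
gyro term ω₀×Iω₀ = (-0.0819, 0.0260, 0.0455)
applied torque τ = (-0.1600, 0.1600, -0.0300)

F = (1.4000, 4.0000, 0.1000)
τ = (-0.1600, 0.1600, -0.0300)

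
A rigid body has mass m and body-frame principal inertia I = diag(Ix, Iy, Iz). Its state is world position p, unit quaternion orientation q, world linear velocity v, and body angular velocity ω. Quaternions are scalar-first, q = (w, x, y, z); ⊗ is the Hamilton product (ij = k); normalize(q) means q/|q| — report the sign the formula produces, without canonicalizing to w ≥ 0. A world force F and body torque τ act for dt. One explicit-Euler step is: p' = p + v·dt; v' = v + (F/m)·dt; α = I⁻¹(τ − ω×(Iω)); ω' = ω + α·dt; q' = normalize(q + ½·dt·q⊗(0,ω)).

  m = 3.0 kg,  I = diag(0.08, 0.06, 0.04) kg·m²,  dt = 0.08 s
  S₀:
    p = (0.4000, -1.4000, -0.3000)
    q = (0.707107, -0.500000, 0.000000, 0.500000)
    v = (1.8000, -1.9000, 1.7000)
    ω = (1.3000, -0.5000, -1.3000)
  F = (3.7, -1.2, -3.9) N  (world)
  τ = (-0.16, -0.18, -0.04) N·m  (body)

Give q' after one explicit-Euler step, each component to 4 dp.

q' = (0.7569, -0.4519, -0.0141, 0.4719)

q⊗(0,ω) = (1.3000000, 1.1692391, -0.3535535, -0.6692391)
updated quaternion q' = (0.7569, -0.4519, -0.0141, 0.4719)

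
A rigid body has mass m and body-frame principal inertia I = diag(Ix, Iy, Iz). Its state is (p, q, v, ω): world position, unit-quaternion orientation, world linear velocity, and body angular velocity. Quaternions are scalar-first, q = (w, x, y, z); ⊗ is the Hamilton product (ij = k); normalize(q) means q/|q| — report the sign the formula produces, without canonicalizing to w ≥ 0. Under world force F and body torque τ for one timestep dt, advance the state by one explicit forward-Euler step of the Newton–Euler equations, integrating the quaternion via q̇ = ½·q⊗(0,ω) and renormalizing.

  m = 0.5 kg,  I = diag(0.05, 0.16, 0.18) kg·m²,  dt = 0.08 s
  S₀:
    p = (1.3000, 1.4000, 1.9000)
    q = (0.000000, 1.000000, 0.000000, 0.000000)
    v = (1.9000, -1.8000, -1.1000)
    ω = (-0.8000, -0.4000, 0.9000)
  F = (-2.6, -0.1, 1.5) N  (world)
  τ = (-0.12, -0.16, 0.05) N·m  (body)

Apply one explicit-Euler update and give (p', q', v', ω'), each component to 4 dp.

p' = (1.4520, 1.2560, 1.8120)
q' = (0.0320, 0.9987, -0.0360, -0.0160)
v' = (1.4840, -1.8160, -0.8600)
ω' = (-0.9805, -0.5268, 0.9066)

α = I⁻¹(τ − ω×Iω) = (-2.2560, -1.5850, 0.0822)
ω' = ω + α·dt = (-0.9805, -0.5268, 0.9066)
Hamilton product q⊗(0,ω) = (0.8000000, 0.0000000, -0.9000000, -0.4000000)
q + ½dt·q⊗(0,ω), renormalized = (0.0320, 0.9987, -0.0360, -0.0160)
a = F/m = (-5.2000, -0.2000, 3.0000)
p' = p + v·dt = (1.4520, 1.2560, 1.8120)
v' = v + a·dt = (1.4840, -1.8160, -0.8600)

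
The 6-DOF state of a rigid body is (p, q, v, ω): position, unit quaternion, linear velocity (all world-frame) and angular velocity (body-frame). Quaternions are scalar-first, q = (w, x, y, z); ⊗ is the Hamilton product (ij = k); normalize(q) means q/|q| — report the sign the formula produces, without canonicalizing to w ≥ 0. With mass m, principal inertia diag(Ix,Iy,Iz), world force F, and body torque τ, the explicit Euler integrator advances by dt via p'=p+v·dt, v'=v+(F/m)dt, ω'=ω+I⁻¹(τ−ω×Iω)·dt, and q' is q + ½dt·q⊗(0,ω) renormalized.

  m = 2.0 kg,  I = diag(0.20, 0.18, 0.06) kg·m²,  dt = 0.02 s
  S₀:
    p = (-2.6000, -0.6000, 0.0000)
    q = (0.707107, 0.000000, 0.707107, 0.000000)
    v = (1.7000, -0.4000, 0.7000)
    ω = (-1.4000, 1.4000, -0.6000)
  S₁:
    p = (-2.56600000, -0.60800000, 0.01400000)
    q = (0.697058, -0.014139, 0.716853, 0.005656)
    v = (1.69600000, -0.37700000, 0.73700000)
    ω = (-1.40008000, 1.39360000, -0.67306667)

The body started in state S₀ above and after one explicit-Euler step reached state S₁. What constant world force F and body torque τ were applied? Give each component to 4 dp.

F = (-0.4000, 2.3000, 3.7000)
τ = (0.1000, 0.0600, -0.1800)

Δω = ω₁−ω₀ = (-0.00008000, -0.00640000, -0.07306667)
τ = I·(Δω/dt) + ω₀×(Iω₀) = (0.1000, 0.0600, -0.1800)
v₁ − v₀ = (-0.00400000, 0.02300000, 0.03700000)
F = m·Δv/dt = (-0.4000, 2.3000, 3.7000)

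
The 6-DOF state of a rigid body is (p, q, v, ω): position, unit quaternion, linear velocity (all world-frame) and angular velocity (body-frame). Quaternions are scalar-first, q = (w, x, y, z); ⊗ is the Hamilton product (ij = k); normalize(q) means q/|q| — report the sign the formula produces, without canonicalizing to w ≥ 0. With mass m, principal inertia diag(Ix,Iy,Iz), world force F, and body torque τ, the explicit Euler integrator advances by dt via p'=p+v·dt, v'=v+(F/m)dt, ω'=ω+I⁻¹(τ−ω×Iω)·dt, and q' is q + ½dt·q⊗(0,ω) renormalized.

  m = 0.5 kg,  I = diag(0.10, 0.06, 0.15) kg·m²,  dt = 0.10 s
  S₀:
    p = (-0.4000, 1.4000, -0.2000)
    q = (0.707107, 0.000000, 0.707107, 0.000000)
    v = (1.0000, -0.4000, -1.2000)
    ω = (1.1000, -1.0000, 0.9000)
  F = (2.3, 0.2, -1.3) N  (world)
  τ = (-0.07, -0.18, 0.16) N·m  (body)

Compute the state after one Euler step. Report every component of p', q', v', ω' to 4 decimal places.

p' = (-0.3000, 1.3600, -0.3200)
q' = (0.7397, 0.0704, 0.6692, -0.0070)
v' = (1.4600, -0.3600, -1.4600)
ω' = (1.1110, -1.2175, 0.9773)

precession coupling ω×(Iω) = (-0.0810, -0.0495, 0.0440)
(τ − ω×Iω)/I = (0.1100, -2.1750, 0.7733)
new body rate ω' = (1.1110, -1.2175, 0.9773)
2q̇ = q⊗(0,ω) = (0.7071070, 1.4142140, -0.7071070, -0.1414214)
updated quaternion q' = (0.7397, 0.0704, 0.6692, -0.0070)
p + v·dt = (-0.3000, 1.3600, -0.3200)
v + (F/m)dt = (1.4600, -0.3600, -1.4600)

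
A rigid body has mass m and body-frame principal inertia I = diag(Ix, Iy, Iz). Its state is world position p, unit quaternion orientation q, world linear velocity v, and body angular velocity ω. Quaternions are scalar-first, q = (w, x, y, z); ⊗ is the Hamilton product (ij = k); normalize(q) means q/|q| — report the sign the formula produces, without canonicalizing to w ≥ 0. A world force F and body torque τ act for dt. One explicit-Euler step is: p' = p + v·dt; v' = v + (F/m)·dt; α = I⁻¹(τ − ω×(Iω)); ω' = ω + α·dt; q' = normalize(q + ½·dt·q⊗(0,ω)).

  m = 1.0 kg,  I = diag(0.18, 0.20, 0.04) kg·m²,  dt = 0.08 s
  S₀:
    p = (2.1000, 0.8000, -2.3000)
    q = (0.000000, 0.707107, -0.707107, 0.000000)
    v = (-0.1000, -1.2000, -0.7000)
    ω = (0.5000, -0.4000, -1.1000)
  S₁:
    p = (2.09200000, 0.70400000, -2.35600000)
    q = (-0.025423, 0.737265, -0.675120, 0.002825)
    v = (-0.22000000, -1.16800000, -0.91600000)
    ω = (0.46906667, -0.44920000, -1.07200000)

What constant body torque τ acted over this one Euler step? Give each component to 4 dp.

Δω = ω₁−ω₀ = (-0.03093333, -0.04920000, 0.02800000)
τ = I·(Δω/dt) + ω₀×(Iω₀) = (-0.1400, -0.2000, 0.0100)

τ = (-0.1400, -0.2000, 0.0100)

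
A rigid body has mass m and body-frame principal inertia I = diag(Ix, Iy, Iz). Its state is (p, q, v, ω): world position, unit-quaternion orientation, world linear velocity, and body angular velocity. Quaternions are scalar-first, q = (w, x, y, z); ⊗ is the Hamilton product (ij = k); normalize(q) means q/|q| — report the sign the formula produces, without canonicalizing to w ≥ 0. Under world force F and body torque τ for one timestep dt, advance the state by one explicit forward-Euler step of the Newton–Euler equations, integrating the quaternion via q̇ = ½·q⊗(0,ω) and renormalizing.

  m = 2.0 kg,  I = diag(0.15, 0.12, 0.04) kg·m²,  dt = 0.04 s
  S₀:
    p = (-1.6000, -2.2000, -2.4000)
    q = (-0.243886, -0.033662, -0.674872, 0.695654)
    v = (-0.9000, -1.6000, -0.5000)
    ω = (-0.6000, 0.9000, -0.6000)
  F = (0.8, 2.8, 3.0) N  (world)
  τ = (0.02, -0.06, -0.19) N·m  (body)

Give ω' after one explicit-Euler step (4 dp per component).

ω' = (-0.6062, 0.8668, -0.8062)

ω×(Iω) gyroscopic = (0.0432, 0.0396, 0.0162)
angular accel α = (-0.1547, -0.8300, -5.1550)
ω + α·dt = (-0.6062, 0.8668, -0.8062)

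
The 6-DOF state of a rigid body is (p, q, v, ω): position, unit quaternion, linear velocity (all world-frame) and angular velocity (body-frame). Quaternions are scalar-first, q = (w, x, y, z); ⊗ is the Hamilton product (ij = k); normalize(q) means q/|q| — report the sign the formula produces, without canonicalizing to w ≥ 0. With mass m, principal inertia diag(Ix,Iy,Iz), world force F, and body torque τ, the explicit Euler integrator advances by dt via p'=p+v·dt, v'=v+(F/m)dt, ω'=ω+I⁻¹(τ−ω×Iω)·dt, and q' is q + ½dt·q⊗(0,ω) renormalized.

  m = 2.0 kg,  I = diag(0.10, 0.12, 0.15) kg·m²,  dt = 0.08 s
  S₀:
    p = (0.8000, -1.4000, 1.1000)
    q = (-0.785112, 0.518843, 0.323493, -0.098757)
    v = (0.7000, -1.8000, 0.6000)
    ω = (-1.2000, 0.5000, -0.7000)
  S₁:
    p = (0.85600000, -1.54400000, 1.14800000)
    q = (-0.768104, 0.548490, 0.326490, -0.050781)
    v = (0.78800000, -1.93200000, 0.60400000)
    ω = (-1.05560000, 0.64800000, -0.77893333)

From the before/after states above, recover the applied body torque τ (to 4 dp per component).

τ = (0.1700, 0.1800, -0.1600)

rate change Δω = (0.14440000, 0.14800000, -0.07893333)
gyro term ω₀×Iω₀ = (-0.0105, -0.0420, -0.0120)
I·α + gyro = (0.1700, 0.1800, -0.1600)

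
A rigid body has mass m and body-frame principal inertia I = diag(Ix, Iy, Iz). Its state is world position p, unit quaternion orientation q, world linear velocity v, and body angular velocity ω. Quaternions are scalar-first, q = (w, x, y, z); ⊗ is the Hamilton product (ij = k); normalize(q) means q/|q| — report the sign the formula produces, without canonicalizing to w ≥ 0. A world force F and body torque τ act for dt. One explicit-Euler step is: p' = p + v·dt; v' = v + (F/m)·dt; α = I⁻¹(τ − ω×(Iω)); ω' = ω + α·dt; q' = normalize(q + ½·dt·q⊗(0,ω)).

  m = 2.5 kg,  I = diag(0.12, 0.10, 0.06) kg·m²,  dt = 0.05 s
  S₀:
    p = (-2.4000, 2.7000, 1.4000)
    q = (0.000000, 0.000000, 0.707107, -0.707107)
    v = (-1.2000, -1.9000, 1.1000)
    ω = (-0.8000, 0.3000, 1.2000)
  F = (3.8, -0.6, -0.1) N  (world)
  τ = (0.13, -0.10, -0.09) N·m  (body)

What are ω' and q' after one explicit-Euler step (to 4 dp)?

ω×(Iω) gyroscopic = (-0.0144, -0.0576, 0.0048)
(τ − ω×Iω)/I = (1.2033, -0.4240, -1.5800)
ω + α·dt = (-0.7398, 0.2788, 1.1210)
Hamilton product q⊗(0,ω) = (0.6363963, 1.0606605, 0.5656856, 0.5656856)
q + ½dt·q⊗(0,ω), renormalized = (0.0159, 0.0265, 0.7208, -0.6925)

ω' = (-0.7398, 0.2788, 1.1210)
q' = (0.0159, 0.0265, 0.7208, -0.6925)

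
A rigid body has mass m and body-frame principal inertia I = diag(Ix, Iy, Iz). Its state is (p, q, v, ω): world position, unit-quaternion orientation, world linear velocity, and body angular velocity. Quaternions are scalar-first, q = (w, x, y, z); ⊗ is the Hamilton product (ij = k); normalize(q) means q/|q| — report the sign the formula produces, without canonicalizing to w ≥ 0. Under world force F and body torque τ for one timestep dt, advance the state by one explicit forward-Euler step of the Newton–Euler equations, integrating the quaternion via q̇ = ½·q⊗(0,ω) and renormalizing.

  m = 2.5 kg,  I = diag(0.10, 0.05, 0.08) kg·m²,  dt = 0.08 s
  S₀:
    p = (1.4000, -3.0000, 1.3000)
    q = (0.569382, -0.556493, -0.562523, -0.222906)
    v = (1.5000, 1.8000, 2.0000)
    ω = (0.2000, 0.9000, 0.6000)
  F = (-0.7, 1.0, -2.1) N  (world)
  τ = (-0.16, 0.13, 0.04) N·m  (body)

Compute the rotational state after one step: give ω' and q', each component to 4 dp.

ω' = (0.0590, 1.1042, 0.6490)
q' = (0.5989, -0.5569, -0.5299, -0.2246)

ω×(Iω) gyroscopic = (0.0162, 0.0024, -0.0090)
(τ − ω×Iω)/I = (-1.7620, 2.5520, 0.6125)
new body rate ω' = (0.0590, 1.1042, 0.6490)
q⊗(0,ω) = (0.7513129, -0.0230220, 0.8017584, -0.0467099)
q' = normalize(q + ½dt·q⊗(0,ω)) = (0.5989, -0.5569, -0.5299, -0.2246)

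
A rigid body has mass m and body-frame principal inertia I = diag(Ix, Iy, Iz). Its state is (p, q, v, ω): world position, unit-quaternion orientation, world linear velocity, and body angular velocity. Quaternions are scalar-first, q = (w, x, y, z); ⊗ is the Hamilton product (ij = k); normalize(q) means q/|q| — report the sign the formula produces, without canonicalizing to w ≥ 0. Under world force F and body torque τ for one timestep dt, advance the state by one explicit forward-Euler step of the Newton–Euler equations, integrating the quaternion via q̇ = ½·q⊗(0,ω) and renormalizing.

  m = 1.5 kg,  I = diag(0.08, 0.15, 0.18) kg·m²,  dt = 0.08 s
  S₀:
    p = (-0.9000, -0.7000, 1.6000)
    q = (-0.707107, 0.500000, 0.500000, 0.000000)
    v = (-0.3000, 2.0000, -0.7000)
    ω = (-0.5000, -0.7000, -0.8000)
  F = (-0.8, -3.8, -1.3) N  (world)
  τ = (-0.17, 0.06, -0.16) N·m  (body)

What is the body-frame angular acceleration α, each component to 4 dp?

ω×(Iω) gyroscopic = (0.0168, -0.0400, 0.0245)
angular accel α = (-2.3350, 0.6667, -1.0250)

α = (-2.3350, 0.6667, -1.0250)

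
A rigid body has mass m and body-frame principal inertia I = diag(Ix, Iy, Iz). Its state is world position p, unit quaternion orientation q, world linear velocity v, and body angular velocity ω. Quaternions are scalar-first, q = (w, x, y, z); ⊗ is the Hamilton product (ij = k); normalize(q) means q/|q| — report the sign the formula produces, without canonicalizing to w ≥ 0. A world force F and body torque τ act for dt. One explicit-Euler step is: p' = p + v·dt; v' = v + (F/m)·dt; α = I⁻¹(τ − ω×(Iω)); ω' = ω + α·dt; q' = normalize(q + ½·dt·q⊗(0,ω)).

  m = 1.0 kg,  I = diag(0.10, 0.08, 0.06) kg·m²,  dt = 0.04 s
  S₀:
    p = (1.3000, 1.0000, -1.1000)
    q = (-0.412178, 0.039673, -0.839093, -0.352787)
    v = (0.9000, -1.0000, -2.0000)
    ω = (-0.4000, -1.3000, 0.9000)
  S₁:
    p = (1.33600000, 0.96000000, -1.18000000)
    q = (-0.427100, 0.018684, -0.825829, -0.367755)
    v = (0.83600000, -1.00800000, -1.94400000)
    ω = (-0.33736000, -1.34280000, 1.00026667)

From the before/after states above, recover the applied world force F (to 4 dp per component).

velocity change Δv = (-0.06400000, -0.00800000, 0.05600000)
F = m·Δv/dt = (-1.6000, -0.2000, 1.4000)

F = (-1.6000, -0.2000, 1.4000)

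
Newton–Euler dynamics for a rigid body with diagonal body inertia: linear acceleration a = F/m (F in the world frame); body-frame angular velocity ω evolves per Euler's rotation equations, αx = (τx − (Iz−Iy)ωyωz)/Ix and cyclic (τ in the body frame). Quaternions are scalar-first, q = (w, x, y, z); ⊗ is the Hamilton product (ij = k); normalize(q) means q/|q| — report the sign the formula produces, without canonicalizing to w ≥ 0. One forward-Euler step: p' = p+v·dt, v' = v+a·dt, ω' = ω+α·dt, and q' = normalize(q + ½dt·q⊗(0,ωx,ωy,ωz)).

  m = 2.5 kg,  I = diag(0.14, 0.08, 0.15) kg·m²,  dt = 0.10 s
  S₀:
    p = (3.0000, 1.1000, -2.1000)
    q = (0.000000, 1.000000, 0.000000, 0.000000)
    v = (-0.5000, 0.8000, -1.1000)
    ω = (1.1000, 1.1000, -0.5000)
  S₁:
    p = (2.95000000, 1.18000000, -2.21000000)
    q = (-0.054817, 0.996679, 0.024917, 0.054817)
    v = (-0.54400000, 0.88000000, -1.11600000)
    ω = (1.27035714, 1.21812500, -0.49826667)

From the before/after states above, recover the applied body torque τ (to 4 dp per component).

ω₁ − ω₀ = (0.17035714, 0.11812500, 0.00173333)
gyro term ω₀×Iω₀ = (-0.0385, 0.0055, -0.0726)
I·α + gyro = (0.2000, 0.1000, -0.0700)

τ = (0.2000, 0.1000, -0.0700)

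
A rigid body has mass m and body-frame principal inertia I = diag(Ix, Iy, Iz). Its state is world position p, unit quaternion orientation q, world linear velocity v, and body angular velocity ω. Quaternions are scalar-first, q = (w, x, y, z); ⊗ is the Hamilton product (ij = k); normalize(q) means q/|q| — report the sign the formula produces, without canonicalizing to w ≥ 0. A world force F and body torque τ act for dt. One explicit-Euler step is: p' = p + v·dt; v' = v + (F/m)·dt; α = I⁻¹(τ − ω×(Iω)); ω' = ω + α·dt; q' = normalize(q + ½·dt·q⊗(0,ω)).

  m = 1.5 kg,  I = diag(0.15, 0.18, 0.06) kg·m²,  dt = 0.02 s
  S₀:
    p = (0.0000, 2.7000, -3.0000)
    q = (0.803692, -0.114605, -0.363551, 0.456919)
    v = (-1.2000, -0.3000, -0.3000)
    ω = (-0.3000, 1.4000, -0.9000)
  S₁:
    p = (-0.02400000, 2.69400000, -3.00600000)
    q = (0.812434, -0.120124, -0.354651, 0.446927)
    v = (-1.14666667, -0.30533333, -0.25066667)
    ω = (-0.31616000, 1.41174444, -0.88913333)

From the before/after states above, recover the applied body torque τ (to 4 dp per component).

Δω = ω₁−ω₀ = (-0.01616000, 0.01174444, 0.01086667)
precession coupling = (0.1512, 0.0243, -0.0126)
applied torque τ = (0.0300, 0.1300, 0.0200)

τ = (0.0300, 0.1300, 0.0200)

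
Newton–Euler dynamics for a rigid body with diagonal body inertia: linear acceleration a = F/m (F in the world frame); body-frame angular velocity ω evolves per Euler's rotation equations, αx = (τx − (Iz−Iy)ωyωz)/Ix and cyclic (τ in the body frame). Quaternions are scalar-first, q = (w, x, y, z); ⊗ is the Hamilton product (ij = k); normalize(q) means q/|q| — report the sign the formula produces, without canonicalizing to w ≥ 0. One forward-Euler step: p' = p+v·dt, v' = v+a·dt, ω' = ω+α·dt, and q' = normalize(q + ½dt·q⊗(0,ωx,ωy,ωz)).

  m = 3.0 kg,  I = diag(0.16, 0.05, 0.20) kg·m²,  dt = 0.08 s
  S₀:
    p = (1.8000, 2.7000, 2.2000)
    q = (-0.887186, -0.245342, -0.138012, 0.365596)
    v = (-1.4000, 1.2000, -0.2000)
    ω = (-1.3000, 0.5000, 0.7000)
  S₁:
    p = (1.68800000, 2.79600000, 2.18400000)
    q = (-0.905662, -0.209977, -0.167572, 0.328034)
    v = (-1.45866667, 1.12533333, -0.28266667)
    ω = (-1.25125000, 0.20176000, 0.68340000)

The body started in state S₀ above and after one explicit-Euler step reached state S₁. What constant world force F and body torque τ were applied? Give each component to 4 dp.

F = (-2.2000, -2.8000, -3.1000)
τ = (0.1500, -0.1500, 0.0300)

velocity change Δv = (-0.05866667, -0.07466667, -0.08266667)
applied force F = (-2.2000, -2.8000, -3.1000)
ω₁ − ω₀ = (0.04875000, -0.29824000, -0.01660000)
τ = I·(Δω/dt) + ω₀×(Iω₀) = (0.1500, -0.1500, 0.0300)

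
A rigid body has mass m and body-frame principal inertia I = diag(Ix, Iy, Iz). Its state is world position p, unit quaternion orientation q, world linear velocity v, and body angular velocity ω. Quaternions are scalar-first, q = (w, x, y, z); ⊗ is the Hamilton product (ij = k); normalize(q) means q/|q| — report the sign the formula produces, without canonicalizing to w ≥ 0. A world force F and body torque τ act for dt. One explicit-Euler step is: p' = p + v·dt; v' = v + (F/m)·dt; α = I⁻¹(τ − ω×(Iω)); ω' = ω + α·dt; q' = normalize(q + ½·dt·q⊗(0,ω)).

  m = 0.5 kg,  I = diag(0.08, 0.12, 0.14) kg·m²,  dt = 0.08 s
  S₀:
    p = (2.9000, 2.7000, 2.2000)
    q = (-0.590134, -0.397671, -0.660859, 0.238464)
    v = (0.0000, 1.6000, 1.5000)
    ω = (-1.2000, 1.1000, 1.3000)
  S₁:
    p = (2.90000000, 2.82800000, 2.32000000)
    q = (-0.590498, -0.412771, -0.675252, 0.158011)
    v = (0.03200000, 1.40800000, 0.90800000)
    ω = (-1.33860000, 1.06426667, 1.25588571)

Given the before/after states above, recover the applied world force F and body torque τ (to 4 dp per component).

F = (0.2000, -1.2000, -3.7000)
τ = (-0.1100, 0.0400, -0.1300)

rate change Δω = (-0.13860000, -0.03573333, -0.04411429)
precession coupling = (0.0286, 0.0936, -0.0528)
τ = I·(Δω/dt) + ω₀×(Iω₀) = (-0.1100, 0.0400, -0.1300)
Δv = v₁−v₀ = (0.03200000, -0.19200000, -0.59200000)
applied force F = (0.2000, -1.2000, -3.7000)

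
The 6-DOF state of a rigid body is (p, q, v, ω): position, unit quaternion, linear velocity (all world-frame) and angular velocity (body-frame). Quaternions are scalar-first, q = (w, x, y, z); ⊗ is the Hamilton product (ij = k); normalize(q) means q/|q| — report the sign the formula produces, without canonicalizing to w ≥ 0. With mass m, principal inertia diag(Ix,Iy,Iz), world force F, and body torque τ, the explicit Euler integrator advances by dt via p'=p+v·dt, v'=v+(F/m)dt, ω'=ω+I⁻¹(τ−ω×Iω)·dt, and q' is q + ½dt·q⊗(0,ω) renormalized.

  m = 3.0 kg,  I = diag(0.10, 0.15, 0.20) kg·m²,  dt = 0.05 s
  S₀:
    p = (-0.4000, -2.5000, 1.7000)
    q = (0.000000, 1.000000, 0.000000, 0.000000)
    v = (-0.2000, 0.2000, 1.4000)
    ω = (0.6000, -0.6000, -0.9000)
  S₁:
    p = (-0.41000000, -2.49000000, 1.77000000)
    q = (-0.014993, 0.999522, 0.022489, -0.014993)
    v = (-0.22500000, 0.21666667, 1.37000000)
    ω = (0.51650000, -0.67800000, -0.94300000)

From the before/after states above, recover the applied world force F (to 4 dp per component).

v₁ − v₀ = (-0.02500000, 0.01666667, -0.03000000)
m·(v₁−v₀)/dt = (-1.5000, 1.0000, -1.8000)

F = (-1.5000, 1.0000, -1.8000)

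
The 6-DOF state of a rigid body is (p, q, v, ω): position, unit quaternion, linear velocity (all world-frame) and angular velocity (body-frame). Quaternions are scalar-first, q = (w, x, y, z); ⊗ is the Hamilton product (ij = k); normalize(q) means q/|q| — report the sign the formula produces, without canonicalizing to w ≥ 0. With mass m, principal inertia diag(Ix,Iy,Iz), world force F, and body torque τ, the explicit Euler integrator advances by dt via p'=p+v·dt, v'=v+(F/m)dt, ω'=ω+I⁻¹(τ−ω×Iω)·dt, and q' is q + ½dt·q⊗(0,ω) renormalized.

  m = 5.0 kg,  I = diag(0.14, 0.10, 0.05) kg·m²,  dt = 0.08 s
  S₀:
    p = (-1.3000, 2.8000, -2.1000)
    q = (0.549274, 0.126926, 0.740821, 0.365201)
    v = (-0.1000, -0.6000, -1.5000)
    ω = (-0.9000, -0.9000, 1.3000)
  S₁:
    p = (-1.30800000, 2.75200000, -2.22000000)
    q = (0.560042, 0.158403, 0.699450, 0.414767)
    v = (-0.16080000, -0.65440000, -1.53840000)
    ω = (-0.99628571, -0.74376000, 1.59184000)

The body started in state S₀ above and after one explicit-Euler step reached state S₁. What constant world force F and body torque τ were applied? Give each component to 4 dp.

ω₁ − ω₀ = (-0.09628571, 0.15624000, 0.29184000)
precession coupling = (0.0585, -0.1053, -0.0324)
τ = I·(Δω/dt) + ω₀×(Iω₀) = (-0.1100, 0.0900, 0.1500)
v₁ − v₀ = (-0.06080000, -0.05440000, -0.03840000)
m·(v₁−v₀)/dt = (-3.8000, -3.4000, -2.4000)

F = (-3.8000, -3.4000, -2.4000)
τ = (-0.1100, 0.0900, 0.1500)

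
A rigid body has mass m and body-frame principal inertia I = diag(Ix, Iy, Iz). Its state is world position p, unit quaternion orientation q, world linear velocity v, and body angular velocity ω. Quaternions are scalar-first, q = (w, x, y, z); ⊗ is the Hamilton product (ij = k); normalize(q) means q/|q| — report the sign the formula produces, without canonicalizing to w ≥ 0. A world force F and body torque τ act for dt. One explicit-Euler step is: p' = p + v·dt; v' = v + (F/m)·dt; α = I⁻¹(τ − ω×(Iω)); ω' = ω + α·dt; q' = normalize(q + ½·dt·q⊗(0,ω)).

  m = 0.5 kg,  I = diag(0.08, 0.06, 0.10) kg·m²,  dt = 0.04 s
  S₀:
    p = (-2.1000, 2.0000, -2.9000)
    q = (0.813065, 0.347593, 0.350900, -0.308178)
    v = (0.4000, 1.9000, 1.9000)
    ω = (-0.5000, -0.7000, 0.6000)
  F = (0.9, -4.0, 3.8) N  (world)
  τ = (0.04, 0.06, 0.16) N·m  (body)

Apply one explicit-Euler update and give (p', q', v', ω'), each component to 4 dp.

p' = (-2.0840, 2.0760, -2.8240)
q' = (0.8250, 0.3393, 0.3384, -0.2997)
v' = (0.4720, 1.5800, 2.2040)
ω' = (-0.4716, -0.6640, 0.6668)

α = I⁻¹(τ − ω×Iω) = (0.7100, 0.9000, 1.6700)
ω' = ω + α·dt = (-0.4716, -0.6640, 0.6668)
2q̇ = q⊗(0,ω) = (0.6043333, -0.4117171, -0.6236123, 0.4199739)
updated quaternion q' = (0.8250, 0.3393, 0.3384, -0.2997)
p' = p + v·dt = (-2.0840, 2.0760, -2.8240)
new velocity v' = (0.4720, 1.5800, 2.2040)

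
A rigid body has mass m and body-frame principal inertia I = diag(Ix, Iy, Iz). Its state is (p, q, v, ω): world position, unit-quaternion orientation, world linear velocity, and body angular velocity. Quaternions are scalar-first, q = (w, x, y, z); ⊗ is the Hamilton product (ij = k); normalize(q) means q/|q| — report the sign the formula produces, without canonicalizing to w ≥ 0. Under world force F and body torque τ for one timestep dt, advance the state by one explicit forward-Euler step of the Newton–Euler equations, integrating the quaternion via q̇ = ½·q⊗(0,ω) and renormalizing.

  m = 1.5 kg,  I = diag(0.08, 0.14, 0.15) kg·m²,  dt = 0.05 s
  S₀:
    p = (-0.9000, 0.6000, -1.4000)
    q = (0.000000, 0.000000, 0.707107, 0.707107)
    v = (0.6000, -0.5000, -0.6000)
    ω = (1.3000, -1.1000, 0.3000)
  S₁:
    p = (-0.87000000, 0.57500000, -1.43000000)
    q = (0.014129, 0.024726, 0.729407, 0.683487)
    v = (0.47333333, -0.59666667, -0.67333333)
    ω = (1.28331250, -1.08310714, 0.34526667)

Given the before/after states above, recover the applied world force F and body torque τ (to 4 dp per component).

F = (-3.8000, -2.9000, -2.2000)
τ = (-0.0300, 0.0200, 0.0500)

ω₁ − ω₀ = (-0.01668750, 0.01689286, 0.04526667)
ω₀×(Iω₀) = (-0.0033, -0.0273, -0.0858)
I·α + gyro = (-0.0300, 0.0200, 0.0500)
velocity change Δv = (-0.12666667, -0.09666667, -0.07333333)
m·(v₁−v₀)/dt = (-3.8000, -2.9000, -2.2000)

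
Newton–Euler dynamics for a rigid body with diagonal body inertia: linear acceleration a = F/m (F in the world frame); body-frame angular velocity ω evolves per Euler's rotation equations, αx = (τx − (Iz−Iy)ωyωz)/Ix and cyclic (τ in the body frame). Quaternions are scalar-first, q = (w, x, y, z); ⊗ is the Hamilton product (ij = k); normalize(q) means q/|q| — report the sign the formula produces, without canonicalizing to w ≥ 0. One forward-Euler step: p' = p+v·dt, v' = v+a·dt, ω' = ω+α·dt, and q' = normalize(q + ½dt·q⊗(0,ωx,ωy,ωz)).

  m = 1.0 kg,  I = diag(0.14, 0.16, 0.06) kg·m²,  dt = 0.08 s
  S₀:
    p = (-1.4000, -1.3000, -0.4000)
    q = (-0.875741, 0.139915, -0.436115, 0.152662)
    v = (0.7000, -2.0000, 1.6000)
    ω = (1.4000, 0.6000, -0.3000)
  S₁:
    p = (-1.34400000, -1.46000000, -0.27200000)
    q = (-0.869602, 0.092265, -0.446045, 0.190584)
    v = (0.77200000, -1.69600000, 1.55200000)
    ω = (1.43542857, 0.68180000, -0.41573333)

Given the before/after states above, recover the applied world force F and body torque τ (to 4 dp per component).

v₁ − v₀ = (0.07200000, 0.30400000, -0.04800000)
applied force F = (0.9000, 3.8000, -0.6000)
rate change Δω = (0.03542857, 0.08180000, -0.11573333)
ω₀×(Iω₀) = (0.0180, -0.0336, 0.0168)
τ = I·(Δω/dt) + ω₀×(Iω₀) = (0.0800, 0.1300, -0.0700)

F = (0.9000, 3.8000, -0.6000)
τ = (0.0800, 0.1300, -0.0700)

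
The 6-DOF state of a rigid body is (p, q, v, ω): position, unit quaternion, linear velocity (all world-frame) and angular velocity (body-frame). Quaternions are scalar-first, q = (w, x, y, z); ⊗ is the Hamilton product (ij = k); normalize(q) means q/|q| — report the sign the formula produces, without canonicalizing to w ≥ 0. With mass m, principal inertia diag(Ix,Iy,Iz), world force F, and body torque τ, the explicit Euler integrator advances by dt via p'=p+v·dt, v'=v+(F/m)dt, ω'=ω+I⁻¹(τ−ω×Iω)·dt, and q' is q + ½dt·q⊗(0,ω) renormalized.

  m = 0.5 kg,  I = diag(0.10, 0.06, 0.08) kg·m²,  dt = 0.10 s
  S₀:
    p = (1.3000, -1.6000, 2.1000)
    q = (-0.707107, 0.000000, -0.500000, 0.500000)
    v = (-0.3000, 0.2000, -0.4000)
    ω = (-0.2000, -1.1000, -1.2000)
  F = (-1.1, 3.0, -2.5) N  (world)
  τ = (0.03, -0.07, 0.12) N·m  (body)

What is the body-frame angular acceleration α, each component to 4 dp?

α = (0.0360, -1.2467, 1.6100)

ω×(Iω) gyroscopic = (0.0264, 0.0048, -0.0088)
(τ − ω×Iω)/I = (0.0360, -1.2467, 1.6100)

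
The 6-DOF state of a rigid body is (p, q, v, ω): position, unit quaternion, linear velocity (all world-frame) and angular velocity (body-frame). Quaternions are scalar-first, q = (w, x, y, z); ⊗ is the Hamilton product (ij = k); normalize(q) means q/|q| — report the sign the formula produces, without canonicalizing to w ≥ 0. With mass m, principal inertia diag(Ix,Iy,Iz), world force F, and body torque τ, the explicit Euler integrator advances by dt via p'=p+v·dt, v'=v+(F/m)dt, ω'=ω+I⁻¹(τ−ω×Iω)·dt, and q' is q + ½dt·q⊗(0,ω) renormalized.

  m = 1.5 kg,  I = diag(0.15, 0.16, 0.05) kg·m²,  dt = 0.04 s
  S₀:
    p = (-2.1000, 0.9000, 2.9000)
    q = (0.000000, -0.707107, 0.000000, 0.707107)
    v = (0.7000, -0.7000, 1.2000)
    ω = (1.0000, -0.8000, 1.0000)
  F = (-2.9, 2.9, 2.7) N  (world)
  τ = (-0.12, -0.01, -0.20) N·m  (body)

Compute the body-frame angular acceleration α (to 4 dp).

α = (-1.3867, -0.6875, -3.8400)

ω×(Iω) gyroscopic = (0.0880, 0.1000, -0.0080)
α = I⁻¹(τ − ω×Iω) = (-1.3867, -0.6875, -3.8400)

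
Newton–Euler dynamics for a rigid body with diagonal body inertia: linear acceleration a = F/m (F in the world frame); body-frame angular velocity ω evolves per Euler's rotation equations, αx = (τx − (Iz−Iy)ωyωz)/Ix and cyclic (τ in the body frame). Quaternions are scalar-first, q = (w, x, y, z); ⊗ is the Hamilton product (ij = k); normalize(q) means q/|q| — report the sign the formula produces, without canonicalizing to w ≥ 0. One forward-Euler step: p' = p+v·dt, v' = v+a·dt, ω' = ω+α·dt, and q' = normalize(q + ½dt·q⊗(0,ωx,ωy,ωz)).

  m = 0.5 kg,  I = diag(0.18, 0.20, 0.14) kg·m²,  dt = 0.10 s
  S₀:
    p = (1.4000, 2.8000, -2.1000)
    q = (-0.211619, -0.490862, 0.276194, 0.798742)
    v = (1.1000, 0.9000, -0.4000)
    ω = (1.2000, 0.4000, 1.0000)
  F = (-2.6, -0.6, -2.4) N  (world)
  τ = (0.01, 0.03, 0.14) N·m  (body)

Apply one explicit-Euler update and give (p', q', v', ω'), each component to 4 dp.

a = (-5.2000, -1.2000, -4.8000)
p + v·dt = (1.5100, 2.8900, -2.1400)
v' = v + a·dt = (0.5800, 0.7800, -0.8800)
angular accel α = (0.1889, -0.0900, 0.9314)
ω + α·dt = (1.2189, 0.3910, 1.0931)
q⊗(0,ω) = (-0.3201852, -0.2972456, 1.3647048, -0.7393966)
updated quaternion q' = (-0.2269, -0.5041, 0.3433, 0.7593)

p' = (1.5100, 2.8900, -2.1400)
q' = (-0.2269, -0.5041, 0.3433, 0.7593)
v' = (0.5800, 0.7800, -0.8800)
ω' = (1.2189, 0.3910, 1.0931)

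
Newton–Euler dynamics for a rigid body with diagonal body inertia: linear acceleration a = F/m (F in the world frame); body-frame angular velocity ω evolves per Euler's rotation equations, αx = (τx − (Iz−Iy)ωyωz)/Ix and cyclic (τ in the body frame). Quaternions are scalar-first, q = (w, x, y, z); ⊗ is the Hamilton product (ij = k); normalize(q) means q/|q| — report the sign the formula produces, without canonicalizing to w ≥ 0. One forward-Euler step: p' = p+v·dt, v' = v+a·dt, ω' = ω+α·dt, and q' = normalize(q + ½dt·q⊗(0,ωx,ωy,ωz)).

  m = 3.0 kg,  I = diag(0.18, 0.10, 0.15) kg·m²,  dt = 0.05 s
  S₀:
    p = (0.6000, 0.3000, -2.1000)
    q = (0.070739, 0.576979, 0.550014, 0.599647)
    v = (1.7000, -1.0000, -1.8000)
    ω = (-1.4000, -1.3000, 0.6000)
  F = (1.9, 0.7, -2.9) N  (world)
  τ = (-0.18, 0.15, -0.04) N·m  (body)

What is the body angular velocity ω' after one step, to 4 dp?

ω' = (-1.4392, -1.2124, 0.6352)

ω×(Iω) gyroscopic = (-0.0390, -0.0252, -0.1456)
angular accel α = (-0.7833, 1.7520, 0.7040)
new body rate ω' = (-1.4392, -1.2124, 0.6352)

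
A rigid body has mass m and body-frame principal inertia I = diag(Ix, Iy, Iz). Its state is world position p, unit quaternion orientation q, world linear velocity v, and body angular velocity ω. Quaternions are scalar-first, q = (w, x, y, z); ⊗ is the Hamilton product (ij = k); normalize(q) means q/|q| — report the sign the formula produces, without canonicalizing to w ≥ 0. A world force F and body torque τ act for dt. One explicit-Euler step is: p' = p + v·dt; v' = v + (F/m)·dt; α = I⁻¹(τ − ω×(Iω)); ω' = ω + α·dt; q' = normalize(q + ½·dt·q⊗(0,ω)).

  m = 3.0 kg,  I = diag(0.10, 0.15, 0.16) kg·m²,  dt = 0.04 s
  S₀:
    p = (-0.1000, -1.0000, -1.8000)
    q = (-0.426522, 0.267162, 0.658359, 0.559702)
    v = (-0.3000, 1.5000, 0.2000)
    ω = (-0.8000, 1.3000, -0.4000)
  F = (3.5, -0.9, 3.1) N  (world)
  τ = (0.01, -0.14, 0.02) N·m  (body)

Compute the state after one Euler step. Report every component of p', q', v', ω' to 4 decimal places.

gyro term ω×Iω = (-0.0052, -0.0192, -0.0520)
α = I⁻¹(τ − ω×Iω) = (0.1520, -0.8053, 0.4500)
ω' = ω + α·dt = (-0.7939, 1.2678, -0.3820)
q⊗(0,ω) = (-0.4182563, -0.6497386, -0.8953754, 1.0446066)
updated quaternion q' = (-0.4347, 0.2540, 0.6401, 0.5803)
a = (1.1667, -0.3000, 1.0333)
new position p' = (-0.1120, -0.9400, -1.7920)
new velocity v' = (-0.2533, 1.4880, 0.2413)

p' = (-0.1120, -0.9400, -1.7920)
q' = (-0.4347, 0.2540, 0.6401, 0.5803)
v' = (-0.2533, 1.4880, 0.2413)
ω' = (-0.7939, 1.2678, -0.3820)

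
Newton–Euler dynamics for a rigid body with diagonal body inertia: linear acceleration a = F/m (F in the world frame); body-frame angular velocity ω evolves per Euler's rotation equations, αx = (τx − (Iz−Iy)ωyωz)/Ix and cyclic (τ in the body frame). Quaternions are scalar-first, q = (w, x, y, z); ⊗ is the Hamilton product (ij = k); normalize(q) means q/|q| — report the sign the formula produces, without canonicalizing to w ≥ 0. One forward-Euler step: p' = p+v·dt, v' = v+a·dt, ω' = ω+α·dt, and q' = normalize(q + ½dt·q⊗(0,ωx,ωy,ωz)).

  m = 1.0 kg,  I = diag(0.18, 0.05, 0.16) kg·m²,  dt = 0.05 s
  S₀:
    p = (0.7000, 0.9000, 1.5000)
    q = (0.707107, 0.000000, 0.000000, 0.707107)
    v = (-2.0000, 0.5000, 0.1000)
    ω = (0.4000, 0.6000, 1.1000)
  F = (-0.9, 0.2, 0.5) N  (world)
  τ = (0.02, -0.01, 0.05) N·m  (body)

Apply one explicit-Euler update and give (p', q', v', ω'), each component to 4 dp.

p' = (0.6000, 0.9250, 1.5050)
q' = (0.6873, -0.0035, 0.0177, 0.7262)
v' = (-2.0450, 0.5100, 0.1250)
ω' = (0.3854, 0.5812, 1.1254)

α = I⁻¹(τ − ω×Iω) = (-0.2922, -0.3760, 0.5075)
new body rate ω' = (0.3854, 0.5812, 1.1254)
Hamilton product q⊗(0,ω) = (-0.7778177, -0.1414214, 0.7071070, 0.7778177)
q' = normalize(q + ½dt·q⊗(0,ω)) = (0.6873, -0.0035, 0.0177, 0.7262)
linear accel F/m = (-0.9000, 0.2000, 0.5000)
p + v·dt = (0.6000, 0.9250, 1.5050)
v + (F/m)dt = (-2.0450, 0.5100, 0.1250)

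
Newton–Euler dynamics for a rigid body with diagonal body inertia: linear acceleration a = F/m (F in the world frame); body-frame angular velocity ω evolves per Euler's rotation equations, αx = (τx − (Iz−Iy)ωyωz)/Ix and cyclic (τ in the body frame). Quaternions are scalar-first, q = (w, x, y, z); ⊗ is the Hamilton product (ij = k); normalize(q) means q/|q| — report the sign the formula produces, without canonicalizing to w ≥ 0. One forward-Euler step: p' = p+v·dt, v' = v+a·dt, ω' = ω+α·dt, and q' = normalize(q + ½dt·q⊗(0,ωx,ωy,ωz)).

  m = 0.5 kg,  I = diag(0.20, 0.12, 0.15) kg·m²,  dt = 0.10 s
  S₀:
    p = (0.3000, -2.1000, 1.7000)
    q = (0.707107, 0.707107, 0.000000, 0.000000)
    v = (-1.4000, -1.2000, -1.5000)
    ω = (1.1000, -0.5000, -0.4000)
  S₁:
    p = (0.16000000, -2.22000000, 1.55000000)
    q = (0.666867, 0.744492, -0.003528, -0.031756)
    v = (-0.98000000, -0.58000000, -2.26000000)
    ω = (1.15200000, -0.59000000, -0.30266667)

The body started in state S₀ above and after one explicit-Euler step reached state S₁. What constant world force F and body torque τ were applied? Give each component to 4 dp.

rate change Δω = (0.05200000, -0.09000000, 0.09733333)
τ = I·(Δω/dt) + ω₀×(Iω₀) = (0.1100, -0.1300, 0.1900)
Δv = v₁−v₀ = (0.42000000, 0.62000000, -0.76000000)
m·(v₁−v₀)/dt = (2.1000, 3.1000, -3.8000)

F = (2.1000, 3.1000, -3.8000)
τ = (0.1100, -0.1300, 0.1900)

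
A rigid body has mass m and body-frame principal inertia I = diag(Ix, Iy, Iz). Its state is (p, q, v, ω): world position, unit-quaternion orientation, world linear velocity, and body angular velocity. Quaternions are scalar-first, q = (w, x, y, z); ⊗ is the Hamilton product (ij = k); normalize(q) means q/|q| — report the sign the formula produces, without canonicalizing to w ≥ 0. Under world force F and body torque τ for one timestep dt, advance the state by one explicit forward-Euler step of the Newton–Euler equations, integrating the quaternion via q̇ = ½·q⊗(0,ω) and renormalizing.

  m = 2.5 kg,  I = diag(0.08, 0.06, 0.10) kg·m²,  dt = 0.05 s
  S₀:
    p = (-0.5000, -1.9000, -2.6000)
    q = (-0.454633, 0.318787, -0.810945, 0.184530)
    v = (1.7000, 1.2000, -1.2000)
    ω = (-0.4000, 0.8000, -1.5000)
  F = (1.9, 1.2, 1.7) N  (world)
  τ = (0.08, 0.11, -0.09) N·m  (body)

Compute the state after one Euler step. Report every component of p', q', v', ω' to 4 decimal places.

ω×(Iω) gyroscopic = (-0.0480, -0.0120, 0.0064)
α = I⁻¹(τ − ω×Iω) = (1.6000, 2.0333, -0.9640)
new body rate ω' = (-0.3200, 0.9017, -1.5482)
q⊗(0,ω) = (1.0530658, 1.2506467, 0.0406621, 0.6126011)
q' = normalize(q + ½dt·q⊗(0,ω)) = (-0.4279, 0.3497, -0.8092, 0.1997)
linear accel F/m = (0.7600, 0.4800, 0.6800)
new position p' = (-0.4150, -1.8400, -2.6600)
v + (F/m)dt = (1.7380, 1.2240, -1.1660)

p' = (-0.4150, -1.8400, -2.6600)
q' = (-0.4279, 0.3497, -0.8092, 0.1997)
v' = (1.7380, 1.2240, -1.1660)
ω' = (-0.3200, 0.9017, -1.5482)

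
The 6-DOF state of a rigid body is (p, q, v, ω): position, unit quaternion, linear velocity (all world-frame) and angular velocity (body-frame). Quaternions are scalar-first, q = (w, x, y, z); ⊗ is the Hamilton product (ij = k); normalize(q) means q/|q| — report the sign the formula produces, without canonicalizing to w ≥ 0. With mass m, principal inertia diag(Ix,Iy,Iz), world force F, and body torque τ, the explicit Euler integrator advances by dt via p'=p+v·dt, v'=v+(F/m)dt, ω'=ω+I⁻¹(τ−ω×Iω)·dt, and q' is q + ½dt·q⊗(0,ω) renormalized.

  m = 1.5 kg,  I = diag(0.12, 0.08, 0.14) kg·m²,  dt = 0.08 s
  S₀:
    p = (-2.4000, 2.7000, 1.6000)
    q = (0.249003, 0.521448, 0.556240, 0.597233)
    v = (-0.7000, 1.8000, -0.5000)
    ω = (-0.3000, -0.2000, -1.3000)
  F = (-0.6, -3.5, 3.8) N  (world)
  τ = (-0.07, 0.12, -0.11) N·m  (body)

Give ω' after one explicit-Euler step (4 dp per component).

ω' = (-0.3571, -0.0722, -1.3615)

gyro term ω×Iω = (0.0156, -0.0078, -0.0024)
(τ − ω×Iω)/I = (-0.7133, 1.5975, -0.7686)
ω + α·dt = (-0.3571, -0.0722, -1.3615)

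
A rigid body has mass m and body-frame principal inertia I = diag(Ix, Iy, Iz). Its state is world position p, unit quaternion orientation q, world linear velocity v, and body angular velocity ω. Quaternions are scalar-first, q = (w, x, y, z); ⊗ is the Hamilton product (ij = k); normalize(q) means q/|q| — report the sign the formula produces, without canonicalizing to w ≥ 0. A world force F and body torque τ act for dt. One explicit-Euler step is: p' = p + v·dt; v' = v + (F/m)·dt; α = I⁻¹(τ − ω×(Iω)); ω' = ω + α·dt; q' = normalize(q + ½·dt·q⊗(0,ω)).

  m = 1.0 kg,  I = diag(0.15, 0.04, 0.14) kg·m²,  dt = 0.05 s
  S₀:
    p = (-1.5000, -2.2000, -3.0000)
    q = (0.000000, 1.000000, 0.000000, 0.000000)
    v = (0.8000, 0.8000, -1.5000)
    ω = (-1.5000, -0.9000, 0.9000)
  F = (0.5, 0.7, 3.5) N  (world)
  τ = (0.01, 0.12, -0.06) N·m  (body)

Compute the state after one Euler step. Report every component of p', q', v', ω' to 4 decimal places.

precession coupling ω×(Iω) = (-0.0810, -0.0135, -0.1485)
α = I⁻¹(τ − ω×Iω) = (0.6067, 3.3375, 0.6321)
ω + α·dt = (-1.4697, -0.7331, 0.9316)
Hamilton product q⊗(0,ω) = (1.5000000, 0.0000000, -0.9000000, -0.9000000)
q' = normalize(q + ½dt·q⊗(0,ω)) = (0.0375, 0.9988, -0.0225, -0.0225)
linear accel F/m = (0.5000, 0.7000, 3.5000)
p + v·dt = (-1.4600, -2.1600, -3.0750)
new velocity v' = (0.8250, 0.8350, -1.3250)

p' = (-1.4600, -2.1600, -3.0750)
q' = (0.0375, 0.9988, -0.0225, -0.0225)
v' = (0.8250, 0.8350, -1.3250)
ω' = (-1.4697, -0.7331, 0.9316)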